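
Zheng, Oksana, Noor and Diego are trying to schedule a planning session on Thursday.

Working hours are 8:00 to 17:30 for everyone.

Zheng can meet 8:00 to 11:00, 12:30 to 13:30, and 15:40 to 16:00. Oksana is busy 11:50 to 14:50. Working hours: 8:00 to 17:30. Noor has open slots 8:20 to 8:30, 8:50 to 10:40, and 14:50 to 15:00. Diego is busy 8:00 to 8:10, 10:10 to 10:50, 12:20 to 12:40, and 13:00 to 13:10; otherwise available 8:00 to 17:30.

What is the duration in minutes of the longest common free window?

80 minutes

Oksana free within 08:00–17:30: 08:00–11:50, 14:50–17:30.
Diego free within 08:00–17:30: 08:10–10:10, 10:50–12:20, 12:40–13:00, 13:10–17:30.
Zheng ∩ Oksana: 08:00–11:00, 15:40–16:00.
Zheng ∩ Oksana ∩ Noor: 08:20–08:30, 08:50–10:40.
Zheng ∩ Oksana ∩ Noor ∩ Diego: 08:20–08:30, 08:50–10:10.
Common window lengths: 10, 80 min; longest is 80.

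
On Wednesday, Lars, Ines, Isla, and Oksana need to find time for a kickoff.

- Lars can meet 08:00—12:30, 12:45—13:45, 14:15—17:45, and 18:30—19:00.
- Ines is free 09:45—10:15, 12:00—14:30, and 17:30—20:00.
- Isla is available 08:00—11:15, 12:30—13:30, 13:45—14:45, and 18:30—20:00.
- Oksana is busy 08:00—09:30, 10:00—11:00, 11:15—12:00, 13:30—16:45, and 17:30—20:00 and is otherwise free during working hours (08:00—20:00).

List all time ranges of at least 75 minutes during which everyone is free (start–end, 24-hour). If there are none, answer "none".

none

Oksana free within 08:00–20:00: 09:30–10:00, 11:00–11:15, 12:00–13:30, 16:45–17:30.
Lars ∩ Ines: 09:45–10:15, 12:00–12:30, 12:45–13:45, 14:15–14:30, 17:30–17:45, 18:30–19:00.
Lars ∩ Ines ∩ Isla: 09:45–10:15, 12:45–13:30, 14:15–14:30, 18:30–19:00.
Lars ∩ Ines ∩ Isla ∩ Oksana: 09:45–10:00, 12:45–13:30.
Windows ≥ 75 min: (none).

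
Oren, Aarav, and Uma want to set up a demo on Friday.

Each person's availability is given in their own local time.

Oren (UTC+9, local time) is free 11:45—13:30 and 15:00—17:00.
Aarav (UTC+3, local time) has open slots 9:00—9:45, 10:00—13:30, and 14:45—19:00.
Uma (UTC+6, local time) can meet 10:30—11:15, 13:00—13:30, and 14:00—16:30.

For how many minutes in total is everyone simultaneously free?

Oren → UTC: 02:45–04:30, 06:00–08:00.
Aarav → UTC: 06:00–06:45, 07:00–10:30, 11:45–16:00.
Uma → UTC: 04:30–05:15, 07:00–07:30, 08:00–10:30.
Oren ∩ Aarav: 06:00–06:45, 07:00–08:00.
Oren ∩ Aarav ∩ Uma: 07:00–07:30.
Total common minutes: 30.

30 minutes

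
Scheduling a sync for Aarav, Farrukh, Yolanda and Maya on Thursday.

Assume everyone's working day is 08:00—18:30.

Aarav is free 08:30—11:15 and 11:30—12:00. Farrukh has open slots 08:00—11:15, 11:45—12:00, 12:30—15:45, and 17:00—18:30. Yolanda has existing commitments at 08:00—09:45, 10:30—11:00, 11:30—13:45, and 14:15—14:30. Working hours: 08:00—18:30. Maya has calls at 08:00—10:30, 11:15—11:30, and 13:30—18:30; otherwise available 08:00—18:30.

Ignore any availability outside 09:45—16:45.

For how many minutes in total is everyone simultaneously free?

Yolanda free within 08:00–18:30: 09:45–10:30, 11:00–11:30, 13:45–14:15, 14:30–18:30.
Maya free within 08:00–18:30: 10:30–11:15, 11:30–13:30.
Aarav ∩ Farrukh: 08:30–11:15, 11:45–12:00.
Aarav ∩ Farrukh ∩ Yolanda: 09:45–10:30, 11:00–11:15.
Aarav ∩ Farrukh ∩ Yolanda ∩ Maya: 11:00–11:15.
Restricted to 09:45–16:45: 11:00–11:15.
Total common minutes: 15.

15 minutes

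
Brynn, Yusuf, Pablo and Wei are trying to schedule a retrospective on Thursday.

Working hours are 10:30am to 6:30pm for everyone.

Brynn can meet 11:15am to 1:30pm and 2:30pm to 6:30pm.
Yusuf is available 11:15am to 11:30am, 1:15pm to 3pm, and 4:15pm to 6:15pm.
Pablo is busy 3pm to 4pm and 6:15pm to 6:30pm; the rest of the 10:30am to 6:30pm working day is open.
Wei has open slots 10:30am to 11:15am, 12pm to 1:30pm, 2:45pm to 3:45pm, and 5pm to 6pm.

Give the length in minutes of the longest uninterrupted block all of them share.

60 minutes

Pablo free within 10:30–18:30: 10:30–15:00, 16:00–18:15.
Brynn ∩ Yusuf: 11:15–11:30, 13:15–13:30, 14:30–15:00, 16:15–18:15.
Brynn ∩ Yusuf ∩ Pablo: 11:15–11:30, 13:15–13:30, 14:30–15:00, 16:15–18:15.
Brynn ∩ Yusuf ∩ Pablo ∩ Wei: 13:15–13:30, 14:45–15:00, 17:00–18:00.
Common window lengths: 15, 15, 60 min; longest is 60.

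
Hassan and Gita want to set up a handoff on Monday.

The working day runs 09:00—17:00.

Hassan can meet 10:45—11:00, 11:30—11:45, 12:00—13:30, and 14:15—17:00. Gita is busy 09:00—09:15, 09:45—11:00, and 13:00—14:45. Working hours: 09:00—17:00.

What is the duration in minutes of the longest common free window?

Gita free within 09:00–17:00: 09:15–09:45, 11:00–13:00, 14:45–17:00.
Hassan ∩ Gita: 11:30–11:45, 12:00–13:00, 14:45–17:00.
Common window lengths: 15, 60, 135 min; longest is 135.

135 minutes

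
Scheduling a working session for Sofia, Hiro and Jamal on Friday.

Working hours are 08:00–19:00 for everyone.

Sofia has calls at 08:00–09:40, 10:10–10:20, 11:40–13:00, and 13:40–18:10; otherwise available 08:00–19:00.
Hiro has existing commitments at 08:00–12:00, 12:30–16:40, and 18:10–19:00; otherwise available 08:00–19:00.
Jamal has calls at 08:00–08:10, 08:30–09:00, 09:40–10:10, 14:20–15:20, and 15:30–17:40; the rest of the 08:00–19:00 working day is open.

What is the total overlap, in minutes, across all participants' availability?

0 minutes

Sofia free within 08:00–19:00: 09:40–10:10, 10:20–11:40, 13:00–13:40, 18:10–19:00.
Hiro free within 08:00–19:00: 12:00–12:30, 16:40–18:10.
Jamal free within 08:00–19:00: 08:10–08:30, 09:00–09:40, 10:10–14:20, 15:20–15:30, 17:40–19:00.
Sofia ∩ Hiro: (none).
Sofia ∩ Hiro ∩ Jamal: (none).
Total common minutes: 0.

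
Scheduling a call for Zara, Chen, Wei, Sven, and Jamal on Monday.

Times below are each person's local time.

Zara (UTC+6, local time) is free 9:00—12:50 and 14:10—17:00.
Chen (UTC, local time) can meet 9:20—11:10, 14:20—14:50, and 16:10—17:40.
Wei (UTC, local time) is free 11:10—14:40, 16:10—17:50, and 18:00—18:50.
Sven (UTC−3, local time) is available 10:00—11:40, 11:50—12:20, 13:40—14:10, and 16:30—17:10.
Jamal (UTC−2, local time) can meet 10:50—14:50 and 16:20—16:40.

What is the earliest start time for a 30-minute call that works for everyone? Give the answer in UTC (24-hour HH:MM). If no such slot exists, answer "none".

none

Zara → UTC: 03:00–06:50, 08:10–11:00.
Chen → UTC: 09:20–11:10, 14:20–14:50, 16:10–17:40.
Wei → UTC: 11:10–14:40, 16:10–17:50, 18:00–18:50.
Sven → UTC: 13:00–14:40, 14:50–15:20, 16:40–17:10, 19:30–20:10.
Jamal → UTC: 12:50–16:50, 18:20–18:40.
Zara ∩ Chen: 09:20–11:00.
Zara ∩ Chen ∩ Wei: (none).
Zara ∩ Chen ∩ Wei ∩ Sven: (none).
Zara ∩ Chen ∩ Wei ∩ Sven ∩ Jamal: (none).
Windows ≥ 30 min: (none).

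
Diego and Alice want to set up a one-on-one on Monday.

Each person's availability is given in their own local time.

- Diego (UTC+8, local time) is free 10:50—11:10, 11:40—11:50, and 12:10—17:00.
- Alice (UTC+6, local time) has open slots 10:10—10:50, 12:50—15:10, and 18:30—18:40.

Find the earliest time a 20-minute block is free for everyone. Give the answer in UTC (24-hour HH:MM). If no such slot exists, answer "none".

04:10

Diego → UTC: 02:50–03:10, 03:40–03:50, 04:10–09:00.
Alice → UTC: 04:10–04:50, 06:50–09:10, 12:30–12:40.
Diego ∩ Alice: 04:10–04:50, 06:50–09:00.
Windows ≥ 20 min: 04:10–04:50, 06:50–09:00.
Earliest such window starts at 04:10.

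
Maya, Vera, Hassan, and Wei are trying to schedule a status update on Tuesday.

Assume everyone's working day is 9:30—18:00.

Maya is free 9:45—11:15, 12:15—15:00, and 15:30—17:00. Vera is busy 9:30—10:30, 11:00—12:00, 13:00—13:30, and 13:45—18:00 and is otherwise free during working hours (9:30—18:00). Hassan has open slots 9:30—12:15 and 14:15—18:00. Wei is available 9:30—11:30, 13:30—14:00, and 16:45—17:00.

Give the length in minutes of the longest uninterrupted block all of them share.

30 minutes

Vera free within 09:30–18:00: 10:30–11:00, 12:00–13:00, 13:30–13:45.
Maya ∩ Vera: 10:30–11:00, 12:15–13:00, 13:30–13:45.
Maya ∩ Vera ∩ Hassan: 10:30–11:00.
Maya ∩ Vera ∩ Hassan ∩ Wei: 10:30–11:00.
Single common window of 30 minutes.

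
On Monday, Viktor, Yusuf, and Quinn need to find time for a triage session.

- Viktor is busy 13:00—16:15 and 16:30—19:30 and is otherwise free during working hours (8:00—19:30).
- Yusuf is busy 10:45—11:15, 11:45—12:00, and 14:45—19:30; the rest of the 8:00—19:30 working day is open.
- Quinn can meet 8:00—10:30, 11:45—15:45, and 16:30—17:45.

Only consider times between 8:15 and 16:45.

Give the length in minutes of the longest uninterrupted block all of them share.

135 minutes

Viktor free within 08:00–19:30: 08:00–13:00, 16:15–16:30.
Yusuf free within 08:00–19:30: 08:00–10:45, 11:15–11:45, 12:00–14:45.
Viktor ∩ Yusuf: 08:00–10:45, 11:15–11:45, 12:00–13:00.
Viktor ∩ Yusuf ∩ Quinn: 08:00–10:30, 12:00–13:00.
Restricted to 08:15–16:45: 08:15–10:30, 12:00–13:00.
Common window lengths: 135, 60 min; longest is 135.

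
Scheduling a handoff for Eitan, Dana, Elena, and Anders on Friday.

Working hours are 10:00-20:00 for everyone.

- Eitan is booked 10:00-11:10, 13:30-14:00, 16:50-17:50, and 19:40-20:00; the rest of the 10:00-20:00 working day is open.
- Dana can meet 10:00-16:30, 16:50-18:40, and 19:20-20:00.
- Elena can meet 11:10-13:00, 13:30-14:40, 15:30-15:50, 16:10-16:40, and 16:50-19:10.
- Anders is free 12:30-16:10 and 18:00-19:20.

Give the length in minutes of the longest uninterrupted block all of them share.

40 minutes

Eitan free within 10:00–20:00: 11:10–13:30, 14:00–16:50, 17:50–19:40.
Eitan ∩ Dana: 11:10–13:30, 14:00–16:30, 17:50–18:40, 19:20–19:40.
Eitan ∩ Dana ∩ Elena: 11:10–13:00, 14:00–14:40, 15:30–15:50, 16:10–16:30, 17:50–18:40.
Eitan ∩ Dana ∩ Elena ∩ Anders: 12:30–13:00, 14:00–14:40, 15:30–15:50, 18:00–18:40.
Common window lengths: 30, 40, 20, 40 min; longest is 40.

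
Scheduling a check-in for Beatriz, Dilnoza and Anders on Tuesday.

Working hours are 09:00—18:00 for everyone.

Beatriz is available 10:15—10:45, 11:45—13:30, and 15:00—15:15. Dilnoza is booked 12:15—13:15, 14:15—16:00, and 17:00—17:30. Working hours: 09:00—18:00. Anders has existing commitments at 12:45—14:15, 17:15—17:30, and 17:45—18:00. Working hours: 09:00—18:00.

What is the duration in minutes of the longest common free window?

30 minutes

Dilnoza free within 09:00–18:00: 09:00–12:15, 13:15–14:15, 16:00–17:00, 17:30–18:00.
Anders free within 09:00–18:00: 09:00–12:45, 14:15–17:15, 17:30–17:45.
Beatriz ∩ Dilnoza: 10:15–10:45, 11:45–12:15, 13:15–13:30.
Beatriz ∩ Dilnoza ∩ Anders: 10:15–10:45, 11:45–12:15.
Common window lengths: 30, 30 min; longest is 30.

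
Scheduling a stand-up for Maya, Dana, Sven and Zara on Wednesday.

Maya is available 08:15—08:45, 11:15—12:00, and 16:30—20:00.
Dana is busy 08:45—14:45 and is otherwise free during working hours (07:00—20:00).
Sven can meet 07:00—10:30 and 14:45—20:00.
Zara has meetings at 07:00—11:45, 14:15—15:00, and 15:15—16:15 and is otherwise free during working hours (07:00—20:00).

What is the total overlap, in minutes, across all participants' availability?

Dana free within 07:00–20:00: 07:00–08:45, 14:45–20:00.
Zara free within 07:00–20:00: 11:45–14:15, 15:00–15:15, 16:15–20:00.
Maya ∩ Dana: 08:15–08:45, 16:30–20:00.
Maya ∩ Dana ∩ Sven: 08:15–08:45, 16:30–20:00.
Maya ∩ Dana ∩ Sven ∩ Zara: 16:30–20:00.
Total common minutes: 210.

210 minutes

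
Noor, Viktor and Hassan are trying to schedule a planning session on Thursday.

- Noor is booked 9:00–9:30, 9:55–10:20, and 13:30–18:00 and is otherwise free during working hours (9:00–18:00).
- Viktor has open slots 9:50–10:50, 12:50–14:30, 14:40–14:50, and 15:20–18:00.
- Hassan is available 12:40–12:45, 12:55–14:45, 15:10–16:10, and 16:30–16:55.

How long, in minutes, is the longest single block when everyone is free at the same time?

35 minutes

Noor free within 09:00–18:00: 09:30–09:55, 10:20–13:30.
Noor ∩ Viktor: 09:50–09:55, 10:20–10:50, 12:50–13:30.
Noor ∩ Viktor ∩ Hassan: 12:55–13:30.
Single common window of 35 minutes.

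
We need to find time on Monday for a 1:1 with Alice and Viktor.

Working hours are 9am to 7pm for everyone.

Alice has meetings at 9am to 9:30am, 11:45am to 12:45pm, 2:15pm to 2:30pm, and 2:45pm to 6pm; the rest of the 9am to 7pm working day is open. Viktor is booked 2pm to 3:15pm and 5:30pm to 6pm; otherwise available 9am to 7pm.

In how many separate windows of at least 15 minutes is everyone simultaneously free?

Alice free within 09:00–19:00: 09:30–11:45, 12:45–14:15, 14:30–14:45, 18:00–19:00.
Viktor free within 09:00–19:00: 09:00–14:00, 15:15–17:30, 18:00–19:00.
Alice ∩ Viktor: 09:30–11:45, 12:45–14:00, 18:00–19:00.
Windows ≥ 15 min: 09:30–11:45, 12:45–14:00, 18:00–19:00.
That's 3 windows.

3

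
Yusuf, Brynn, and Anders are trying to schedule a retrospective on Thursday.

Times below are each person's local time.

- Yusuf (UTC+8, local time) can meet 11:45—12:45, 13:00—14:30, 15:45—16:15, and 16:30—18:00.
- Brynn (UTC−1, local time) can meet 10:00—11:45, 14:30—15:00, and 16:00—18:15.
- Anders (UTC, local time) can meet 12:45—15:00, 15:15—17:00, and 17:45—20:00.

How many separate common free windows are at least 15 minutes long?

0

Yusuf → UTC: 03:45–04:45, 05:00–06:30, 07:45–08:15, 08:30–10:00.
Brynn → UTC: 11:00–12:45, 15:30–16:00, 17:00–19:15.
Anders → UTC: 12:45–15:00, 15:15–17:00, 17:45–20:00.
Yusuf ∩ Brynn: (none).
Yusuf ∩ Brynn ∩ Anders: (none).
Windows ≥ 15 min: (none).
That's 0 windows.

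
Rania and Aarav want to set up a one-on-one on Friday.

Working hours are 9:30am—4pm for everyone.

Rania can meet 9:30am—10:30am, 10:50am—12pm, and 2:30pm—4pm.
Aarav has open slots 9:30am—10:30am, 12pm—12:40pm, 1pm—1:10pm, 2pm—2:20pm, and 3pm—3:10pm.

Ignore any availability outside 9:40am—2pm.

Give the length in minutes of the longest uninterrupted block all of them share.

50 minutes

Rania ∩ Aarav: 09:30–10:30, 15:00–15:10.
Restricted to 09:40–14:00: 09:40–10:30.
Single common window of 50 minutes.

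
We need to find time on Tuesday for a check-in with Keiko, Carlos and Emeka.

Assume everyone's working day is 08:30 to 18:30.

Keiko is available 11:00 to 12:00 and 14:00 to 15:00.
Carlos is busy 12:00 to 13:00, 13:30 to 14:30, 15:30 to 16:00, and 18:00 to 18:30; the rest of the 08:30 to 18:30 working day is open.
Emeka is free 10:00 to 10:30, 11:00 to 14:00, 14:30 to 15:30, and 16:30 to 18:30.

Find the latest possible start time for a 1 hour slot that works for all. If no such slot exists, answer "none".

Carlos free within 08:30–18:30: 08:30–12:00, 13:00–13:30, 14:30–15:30, 16:00–18:00.
Keiko ∩ Carlos: 11:00–12:00, 14:30–15:00.
Keiko ∩ Carlos ∩ Emeka: 11:00–12:00, 14:30–15:00.
Windows ≥ 60 min: 11:00–12:00.
Latest start in the last window 11:00–12:00 is 12:00 − 60 min = 11:00.

11:00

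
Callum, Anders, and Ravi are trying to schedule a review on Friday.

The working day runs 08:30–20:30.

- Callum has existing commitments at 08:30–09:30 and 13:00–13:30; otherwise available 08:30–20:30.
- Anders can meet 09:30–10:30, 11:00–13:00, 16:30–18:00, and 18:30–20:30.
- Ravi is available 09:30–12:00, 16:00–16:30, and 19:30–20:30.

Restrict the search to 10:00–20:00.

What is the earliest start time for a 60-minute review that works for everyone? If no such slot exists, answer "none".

Callum free within 08:30–20:30: 09:30–13:00, 13:30–20:30.
Callum ∩ Anders: 09:30–10:30, 11:00–13:00, 16:30–18:00, 18:30–20:30.
Callum ∩ Anders ∩ Ravi: 09:30–10:30, 11:00–12:00, 19:30–20:30.
Restricted to 10:00–20:00: 10:00–10:30, 11:00–12:00, 19:30–20:00.
Windows ≥ 60 min: 11:00–12:00.
Earliest such window starts at 11:00.

11:00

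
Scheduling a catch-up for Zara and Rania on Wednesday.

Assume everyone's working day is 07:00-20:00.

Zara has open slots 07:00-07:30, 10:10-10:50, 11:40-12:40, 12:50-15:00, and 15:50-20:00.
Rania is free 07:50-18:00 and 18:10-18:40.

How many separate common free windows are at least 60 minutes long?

Zara ∩ Rania: 10:10–10:50, 11:40–12:40, 12:50–15:00, 15:50–18:00, 18:10–18:40.
Windows ≥ 60 min: 11:40–12:40, 12:50–15:00, 15:50–18:00.
That's 3 windows.

3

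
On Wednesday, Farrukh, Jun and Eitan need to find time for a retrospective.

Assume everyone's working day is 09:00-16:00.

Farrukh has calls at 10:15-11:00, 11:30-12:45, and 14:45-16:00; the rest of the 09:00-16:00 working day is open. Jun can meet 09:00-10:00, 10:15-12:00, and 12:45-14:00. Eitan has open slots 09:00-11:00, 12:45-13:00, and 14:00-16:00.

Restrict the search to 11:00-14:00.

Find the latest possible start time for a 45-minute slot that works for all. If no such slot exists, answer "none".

none

Farrukh free within 09:00–16:00: 09:00–10:15, 11:00–11:30, 12:45–14:45.
Farrukh ∩ Jun: 09:00–10:00, 11:00–11:30, 12:45–14:00.
Farrukh ∩ Jun ∩ Eitan: 09:00–10:00, 12:45–13:00.
Restricted to 11:00–14:00: 12:45–13:00.
Windows ≥ 45 min: (none).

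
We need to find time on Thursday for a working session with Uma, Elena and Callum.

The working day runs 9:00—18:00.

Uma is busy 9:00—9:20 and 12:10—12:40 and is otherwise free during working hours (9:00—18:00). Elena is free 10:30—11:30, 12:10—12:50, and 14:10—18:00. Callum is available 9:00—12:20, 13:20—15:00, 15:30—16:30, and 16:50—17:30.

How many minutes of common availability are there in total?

Uma free within 09:00–18:00: 09:20–12:10, 12:40–18:00.
Uma ∩ Elena: 10:30–11:30, 12:40–12:50, 14:10–18:00.
Uma ∩ Elena ∩ Callum: 10:30–11:30, 14:10–15:00, 15:30–16:30, 16:50–17:30.
Total common minutes: 60 + 50 + 60 + 40 = 210.

210 minutes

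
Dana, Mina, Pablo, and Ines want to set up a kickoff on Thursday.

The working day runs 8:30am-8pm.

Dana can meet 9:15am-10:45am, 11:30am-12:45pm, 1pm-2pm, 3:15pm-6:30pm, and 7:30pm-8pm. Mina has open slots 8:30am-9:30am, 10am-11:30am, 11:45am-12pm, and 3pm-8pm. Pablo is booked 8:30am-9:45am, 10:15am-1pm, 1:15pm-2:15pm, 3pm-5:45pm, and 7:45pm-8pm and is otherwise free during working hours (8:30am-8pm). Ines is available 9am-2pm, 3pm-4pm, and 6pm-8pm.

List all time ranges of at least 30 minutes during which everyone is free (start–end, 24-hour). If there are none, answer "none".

18:00–18:30

Pablo free within 08:30–20:00: 09:45–10:15, 13:00–13:15, 14:15–15:00, 17:45–19:45.
Dana ∩ Mina: 09:15–09:30, 10:00–10:45, 11:45–12:00, 15:15–18:30, 19:30–20:00.
Dana ∩ Mina ∩ Pablo: 10:00–10:15, 17:45–18:30, 19:30–19:45.
Dana ∩ Mina ∩ Pablo ∩ Ines: 10:00–10:15, 18:00–18:30, 19:30–19:45.
Windows ≥ 30 min: 18:00–18:30.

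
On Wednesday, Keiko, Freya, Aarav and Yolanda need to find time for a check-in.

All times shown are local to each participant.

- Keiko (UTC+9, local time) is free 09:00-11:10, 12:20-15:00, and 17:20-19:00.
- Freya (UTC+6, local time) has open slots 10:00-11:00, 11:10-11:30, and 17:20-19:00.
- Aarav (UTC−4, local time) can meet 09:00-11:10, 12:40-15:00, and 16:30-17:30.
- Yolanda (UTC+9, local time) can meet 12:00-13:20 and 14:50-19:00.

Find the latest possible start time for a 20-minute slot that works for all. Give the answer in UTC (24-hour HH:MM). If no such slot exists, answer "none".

Keiko → UTC: 00:00–02:10, 03:20–06:00, 08:20–10:00.
Freya → UTC: 04:00–05:00, 05:10–05:30, 11:20–13:00.
Aarav → UTC: 13:00–15:10, 16:40–19:00, 20:30–21:30.
Yolanda → UTC: 03:00–04:20, 05:50–10:00.
Keiko ∩ Freya: 04:00–05:00, 05:10–05:30.
Keiko ∩ Freya ∩ Aarav: (none).
Keiko ∩ Freya ∩ Aarav ∩ Yolanda: (none).
Windows ≥ 20 min: (none).

none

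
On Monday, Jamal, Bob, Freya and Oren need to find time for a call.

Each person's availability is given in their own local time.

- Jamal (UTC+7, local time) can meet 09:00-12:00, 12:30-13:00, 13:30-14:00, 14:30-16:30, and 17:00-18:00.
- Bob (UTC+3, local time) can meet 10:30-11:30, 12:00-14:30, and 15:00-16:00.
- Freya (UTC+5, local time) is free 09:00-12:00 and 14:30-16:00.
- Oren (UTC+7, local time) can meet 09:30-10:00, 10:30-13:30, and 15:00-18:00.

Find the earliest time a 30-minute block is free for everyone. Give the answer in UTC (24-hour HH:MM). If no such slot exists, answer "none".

10:00

Jamal → UTC: 02:00–05:00, 05:30–06:00, 06:30–07:00, 07:30–09:30, 10:00–11:00.
Bob → UTC: 07:30–08:30, 09:00–11:30, 12:00–13:00.
Freya → UTC: 04:00–07:00, 09:30–11:00.
Oren → UTC: 02:30–03:00, 03:30–06:30, 08:00–11:00.
Jamal ∩ Bob: 07:30–08:30, 09:00–09:30, 10:00–11:00.
Jamal ∩ Bob ∩ Freya: 10:00–11:00.
Jamal ∩ Bob ∩ Freya ∩ Oren: 10:00–11:00.
Windows ≥ 30 min: 10:00–11:00.
Earliest such window starts at 10:00.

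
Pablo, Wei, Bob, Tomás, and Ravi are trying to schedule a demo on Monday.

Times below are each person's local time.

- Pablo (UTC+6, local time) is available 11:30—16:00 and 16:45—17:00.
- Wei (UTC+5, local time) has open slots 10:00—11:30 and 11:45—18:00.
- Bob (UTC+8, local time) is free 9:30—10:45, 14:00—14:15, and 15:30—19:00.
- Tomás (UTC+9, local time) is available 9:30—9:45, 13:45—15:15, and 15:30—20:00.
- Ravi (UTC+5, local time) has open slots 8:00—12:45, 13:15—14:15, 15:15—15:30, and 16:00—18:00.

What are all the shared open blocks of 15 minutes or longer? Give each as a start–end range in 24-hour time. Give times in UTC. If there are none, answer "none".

Pablo → UTC: 05:30–10:00, 10:45–11:00.
Wei → UTC: 05:00–06:30, 06:45–13:00.
Bob → UTC: 01:30–02:45, 06:00–06:15, 07:30–11:00.
Tomás → UTC: 00:30–00:45, 04:45–06:15, 06:30–11:00.
Ravi → UTC: 03:00–07:45, 08:15–09:15, 10:15–10:30, 11:00–13:00.
Pablo ∩ Wei: 05:30–06:30, 06:45–10:00, 10:45–11:00.
Pablo ∩ Wei ∩ Bob: 06:00–06:15, 07:30–10:00, 10:45–11:00.
Pablo ∩ Wei ∩ Bob ∩ Tomás: 06:00–06:15, 07:30–10:00, 10:45–11:00.
Pablo ∩ Wei ∩ Bob ∩ Tomás ∩ Ravi: 06:00–06:15, 07:30–07:45, 08:15–09:15.
Windows ≥ 15 min: 06:00–06:15, 07:30–07:45, 08:15–09:15.

06:00–06:15, 07:30–07:45, 08:15–09:15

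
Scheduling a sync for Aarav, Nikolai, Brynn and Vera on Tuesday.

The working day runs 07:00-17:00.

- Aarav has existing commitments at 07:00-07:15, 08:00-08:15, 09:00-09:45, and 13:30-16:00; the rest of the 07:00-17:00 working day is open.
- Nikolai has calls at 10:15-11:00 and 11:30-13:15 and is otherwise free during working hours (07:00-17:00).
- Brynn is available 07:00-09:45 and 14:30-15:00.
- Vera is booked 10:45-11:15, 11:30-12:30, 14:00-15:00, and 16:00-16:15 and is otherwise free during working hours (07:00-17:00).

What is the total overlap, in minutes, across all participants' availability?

90 minutes

Aarav free within 07:00–17:00: 07:15–08:00, 08:15–09:00, 09:45–13:30, 16:00–17:00.
Nikolai free within 07:00–17:00: 07:00–10:15, 11:00–11:30, 13:15–17:00.
Vera free within 07:00–17:00: 07:00–10:45, 11:15–11:30, 12:30–14:00, 15:00–16:00, 16:15–17:00.
Aarav ∩ Nikolai: 07:15–08:00, 08:15–09:00, 09:45–10:15, 11:00–11:30, 13:15–13:30, 16:00–17:00.
Aarav ∩ Nikolai ∩ Brynn: 07:15–08:00, 08:15–09:00.
Aarav ∩ Nikolai ∩ Brynn ∩ Vera: 07:15–08:00, 08:15–09:00.
Total common minutes: 45 + 45 = 90.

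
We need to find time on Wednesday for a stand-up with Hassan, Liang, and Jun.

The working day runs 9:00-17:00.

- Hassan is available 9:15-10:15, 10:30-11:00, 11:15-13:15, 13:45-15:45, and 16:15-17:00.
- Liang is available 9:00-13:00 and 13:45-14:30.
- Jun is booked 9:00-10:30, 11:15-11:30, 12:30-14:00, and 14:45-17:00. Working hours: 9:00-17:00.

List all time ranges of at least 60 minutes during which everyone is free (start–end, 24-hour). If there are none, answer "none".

Jun free within 09:00–17:00: 10:30–11:15, 11:30–12:30, 14:00–14:45.
Hassan ∩ Liang: 09:15–10:15, 10:30–11:00, 11:15–13:00, 13:45–14:30.
Hassan ∩ Liang ∩ Jun: 10:30–11:00, 11:30–12:30, 14:00–14:30.
Windows ≥ 60 min: 11:30–12:30.

11:30–12:30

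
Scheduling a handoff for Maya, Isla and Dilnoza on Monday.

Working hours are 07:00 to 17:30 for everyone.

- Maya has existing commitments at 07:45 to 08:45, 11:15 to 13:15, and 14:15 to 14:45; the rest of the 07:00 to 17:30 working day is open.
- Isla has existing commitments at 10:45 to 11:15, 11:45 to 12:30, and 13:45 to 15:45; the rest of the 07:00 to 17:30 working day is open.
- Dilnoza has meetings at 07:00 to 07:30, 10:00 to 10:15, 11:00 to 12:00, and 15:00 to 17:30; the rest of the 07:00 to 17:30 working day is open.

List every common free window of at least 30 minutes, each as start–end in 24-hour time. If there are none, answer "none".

Maya free within 07:00–17:30: 07:00–07:45, 08:45–11:15, 13:15–14:15, 14:45–17:30.
Isla free within 07:00–17:30: 07:00–10:45, 11:15–11:45, 12:30–13:45, 15:45–17:30.
Dilnoza free within 07:00–17:30: 07:30–10:00, 10:15–11:00, 12:00–15:00.
Maya ∩ Isla: 07:00–07:45, 08:45–10:45, 13:15–13:45, 15:45–17:30.
Maya ∩ Isla ∩ Dilnoza: 07:30–07:45, 08:45–10:00, 10:15–10:45, 13:15–13:45.
Windows ≥ 30 min: 08:45–10:00, 10:15–10:45, 13:15–13:45.

08:45–10:00, 10:15–10:45, 13:15–13:45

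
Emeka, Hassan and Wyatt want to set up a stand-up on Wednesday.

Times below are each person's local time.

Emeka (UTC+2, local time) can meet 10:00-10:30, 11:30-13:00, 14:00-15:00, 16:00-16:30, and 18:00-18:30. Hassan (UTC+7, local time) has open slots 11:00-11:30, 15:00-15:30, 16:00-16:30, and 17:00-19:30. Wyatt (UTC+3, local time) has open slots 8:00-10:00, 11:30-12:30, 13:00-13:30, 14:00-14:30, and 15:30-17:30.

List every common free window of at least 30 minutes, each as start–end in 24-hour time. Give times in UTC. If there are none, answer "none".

10:00–10:30

Emeka → UTC: 08:00–08:30, 09:30–11:00, 12:00–13:00, 14:00–14:30, 16:00–16:30.
Hassan → UTC: 04:00–04:30, 08:00–08:30, 09:00–09:30, 10:00–12:30.
Wyatt → UTC: 05:00–07:00, 08:30–09:30, 10:00–10:30, 11:00–11:30, 12:30–14:30.
Emeka ∩ Hassan: 08:00–08:30, 10:00–11:00, 12:00–12:30.
Emeka ∩ Hassan ∩ Wyatt: 10:00–10:30.
Windows ≥ 30 min: 10:00–10:30.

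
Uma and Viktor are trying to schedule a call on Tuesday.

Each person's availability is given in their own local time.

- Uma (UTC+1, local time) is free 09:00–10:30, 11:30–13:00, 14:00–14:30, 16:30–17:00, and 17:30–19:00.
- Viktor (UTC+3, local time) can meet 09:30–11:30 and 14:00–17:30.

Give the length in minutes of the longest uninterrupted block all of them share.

Uma → UTC: 08:00–09:30, 10:30–12:00, 13:00–13:30, 15:30–16:00, 16:30–18:00.
Viktor → UTC: 06:30–08:30, 11:00–14:30.
Uma ∩ Viktor: 08:00–08:30, 11:00–12:00, 13:00–13:30.
Common window lengths: 30, 60, 30 min; longest is 60.

60 minutes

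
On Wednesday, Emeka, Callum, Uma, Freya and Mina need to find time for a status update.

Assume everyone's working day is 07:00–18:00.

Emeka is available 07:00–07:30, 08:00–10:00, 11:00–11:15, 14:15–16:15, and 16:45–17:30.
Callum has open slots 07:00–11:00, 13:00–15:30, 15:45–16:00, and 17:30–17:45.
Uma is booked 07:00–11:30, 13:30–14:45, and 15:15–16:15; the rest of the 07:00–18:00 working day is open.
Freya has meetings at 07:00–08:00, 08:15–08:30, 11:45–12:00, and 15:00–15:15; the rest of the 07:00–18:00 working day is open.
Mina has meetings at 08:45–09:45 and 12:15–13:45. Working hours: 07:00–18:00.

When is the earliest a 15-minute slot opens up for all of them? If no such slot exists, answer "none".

14:45

Uma free within 07:00–18:00: 11:30–13:30, 14:45–15:15, 16:15–18:00.
Freya free within 07:00–18:00: 08:00–08:15, 08:30–11:45, 12:00–15:00, 15:15–18:00.
Mina free within 07:00–18:00: 07:00–08:45, 09:45–12:15, 13:45–18:00.
Emeka ∩ Callum: 07:00–07:30, 08:00–10:00, 14:15–15:30, 15:45–16:00.
Emeka ∩ Callum ∩ Uma: 14:45–15:15.
Emeka ∩ Callum ∩ Uma ∩ Freya: 14:45–15:00.
Emeka ∩ Callum ∩ Uma ∩ Freya ∩ Mina: 14:45–15:00.
Windows ≥ 15 min: 14:45–15:00.
Earliest such window starts at 14:45.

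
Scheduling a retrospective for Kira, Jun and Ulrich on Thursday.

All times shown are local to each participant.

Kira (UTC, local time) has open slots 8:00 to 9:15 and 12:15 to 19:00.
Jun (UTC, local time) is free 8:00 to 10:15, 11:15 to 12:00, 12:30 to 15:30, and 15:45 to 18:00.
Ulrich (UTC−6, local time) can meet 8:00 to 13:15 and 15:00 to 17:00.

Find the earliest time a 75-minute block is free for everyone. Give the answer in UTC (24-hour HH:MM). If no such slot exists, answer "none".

14:00

Kira → UTC: 08:00–09:15, 12:15–19:00.
Jun → UTC: 08:00–10:15, 11:15–12:00, 12:30–15:30, 15:45–18:00.
Ulrich → UTC: 14:00–19:15, 21:00–23:00.
Kira ∩ Jun: 08:00–09:15, 12:30–15:30, 15:45–18:00.
Kira ∩ Jun ∩ Ulrich: 14:00–15:30, 15:45–18:00.
Windows ≥ 75 min: 14:00–15:30, 15:45–18:00.
Earliest such window starts at 14:00.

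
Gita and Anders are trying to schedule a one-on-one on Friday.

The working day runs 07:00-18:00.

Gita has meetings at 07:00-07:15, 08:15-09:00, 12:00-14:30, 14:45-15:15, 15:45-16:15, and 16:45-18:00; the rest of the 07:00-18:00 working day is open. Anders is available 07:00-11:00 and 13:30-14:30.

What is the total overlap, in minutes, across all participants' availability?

180 minutes

Gita free within 07:00–18:00: 07:15–08:15, 09:00–12:00, 14:30–14:45, 15:15–15:45, 16:15–16:45.
Gita ∩ Anders: 07:15–08:15, 09:00–11:00.
Total common minutes: 60 + 120 = 180.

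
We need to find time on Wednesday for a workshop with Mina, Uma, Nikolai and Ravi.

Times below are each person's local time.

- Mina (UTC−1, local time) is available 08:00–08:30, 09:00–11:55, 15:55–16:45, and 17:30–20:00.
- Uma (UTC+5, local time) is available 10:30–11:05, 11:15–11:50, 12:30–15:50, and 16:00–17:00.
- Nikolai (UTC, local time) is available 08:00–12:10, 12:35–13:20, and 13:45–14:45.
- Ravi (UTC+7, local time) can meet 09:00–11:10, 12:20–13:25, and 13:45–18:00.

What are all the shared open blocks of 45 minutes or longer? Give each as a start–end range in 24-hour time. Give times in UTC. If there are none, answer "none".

Mina → UTC: 09:00–09:30, 10:00–12:55, 16:55–17:45, 18:30–21:00.
Uma → UTC: 05:30–06:05, 06:15–06:50, 07:30–10:50, 11:00–12:00.
Nikolai → UTC: 08:00–12:10, 12:35–13:20, 13:45–14:45.
Ravi → UTC: 02:00–04:10, 05:20–06:25, 06:45–11:00.
Mina ∩ Uma: 09:00–09:30, 10:00–10:50, 11:00–12:00.
Mina ∩ Uma ∩ Nikolai: 09:00–09:30, 10:00–10:50, 11:00–12:00.
Mina ∩ Uma ∩ Nikolai ∩ Ravi: 09:00–09:30, 10:00–10:50.
Windows ≥ 45 min: 10:00–10:50.

10:00–10:50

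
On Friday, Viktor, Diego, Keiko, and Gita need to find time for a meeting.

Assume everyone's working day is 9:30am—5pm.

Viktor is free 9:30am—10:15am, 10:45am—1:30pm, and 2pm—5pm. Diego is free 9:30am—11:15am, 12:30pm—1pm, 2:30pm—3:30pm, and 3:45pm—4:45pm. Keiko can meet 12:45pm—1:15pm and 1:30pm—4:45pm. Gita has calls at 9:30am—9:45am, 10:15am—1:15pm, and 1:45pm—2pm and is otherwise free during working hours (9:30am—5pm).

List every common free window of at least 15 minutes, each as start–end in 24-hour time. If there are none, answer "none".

14:30–15:30, 15:45–16:45

Gita free within 09:30–17:00: 09:45–10:15, 13:15–13:45, 14:00–17:00.
Viktor ∩ Diego: 09:30–10:15, 10:45–11:15, 12:30–13:00, 14:30–15:30, 15:45–16:45.
Viktor ∩ Diego ∩ Keiko: 12:45–13:00, 14:30–15:30, 15:45–16:45.
Viktor ∩ Diego ∩ Keiko ∩ Gita: 14:30–15:30, 15:45–16:45.
Windows ≥ 15 min: 14:30–15:30, 15:45–16:45.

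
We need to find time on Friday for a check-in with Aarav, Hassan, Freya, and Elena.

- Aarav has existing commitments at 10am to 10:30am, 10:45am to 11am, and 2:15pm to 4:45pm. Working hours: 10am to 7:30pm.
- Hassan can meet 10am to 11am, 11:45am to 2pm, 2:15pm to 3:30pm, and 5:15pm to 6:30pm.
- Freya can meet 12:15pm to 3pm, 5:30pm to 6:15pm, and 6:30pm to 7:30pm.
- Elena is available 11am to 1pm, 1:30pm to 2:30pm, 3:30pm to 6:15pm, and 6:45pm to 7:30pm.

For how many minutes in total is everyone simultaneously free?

120 minutes

Aarav free within 10:00–19:30: 10:30–10:45, 11:00–14:15, 16:45–19:30.
Aarav ∩ Hassan: 10:30–10:45, 11:45–14:00, 17:15–18:30.
Aarav ∩ Hassan ∩ Freya: 12:15–14:00, 17:30–18:15.
Aarav ∩ Hassan ∩ Freya ∩ Elena: 12:15–13:00, 13:30–14:00, 17:30–18:15.
Total common minutes: 45 + 30 + 45 = 120.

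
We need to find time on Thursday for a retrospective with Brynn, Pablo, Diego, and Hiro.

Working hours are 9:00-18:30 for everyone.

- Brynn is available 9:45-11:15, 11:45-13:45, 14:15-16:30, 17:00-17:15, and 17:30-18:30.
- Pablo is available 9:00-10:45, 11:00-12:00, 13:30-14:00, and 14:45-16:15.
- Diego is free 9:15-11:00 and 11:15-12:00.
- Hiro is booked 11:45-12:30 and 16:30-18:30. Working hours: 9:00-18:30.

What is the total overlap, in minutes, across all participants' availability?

Hiro free within 09:00–18:30: 09:00–11:45, 12:30–16:30.
Brynn ∩ Pablo: 09:45–10:45, 11:00–11:15, 11:45–12:00, 13:30–13:45, 14:45–16:15.
Brynn ∩ Pablo ∩ Diego: 09:45–10:45, 11:45–12:00.
Brynn ∩ Pablo ∩ Diego ∩ Hiro: 09:45–10:45.
Total common minutes: 60.

60 minutes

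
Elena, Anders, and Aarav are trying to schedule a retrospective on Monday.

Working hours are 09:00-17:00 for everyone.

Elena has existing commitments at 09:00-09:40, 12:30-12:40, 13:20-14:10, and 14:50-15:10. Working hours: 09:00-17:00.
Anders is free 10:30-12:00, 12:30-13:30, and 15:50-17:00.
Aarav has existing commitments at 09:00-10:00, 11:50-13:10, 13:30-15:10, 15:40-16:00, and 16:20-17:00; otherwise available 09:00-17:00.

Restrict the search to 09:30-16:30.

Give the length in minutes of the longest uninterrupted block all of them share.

Elena free within 09:00–17:00: 09:40–12:30, 12:40–13:20, 14:10–14:50, 15:10–17:00.
Aarav free within 09:00–17:00: 10:00–11:50, 13:10–13:30, 15:10–15:40, 16:00–16:20.
Elena ∩ Anders: 10:30–12:00, 12:40–13:20, 15:50–17:00.
Elena ∩ Anders ∩ Aarav: 10:30–11:50, 13:10–13:20, 16:00–16:20.
Restricted to 09:30–16:30: 10:30–11:50, 13:10–13:20, 16:00–16:20.
Common window lengths: 80, 10, 20 min; longest is 80.

80 minutes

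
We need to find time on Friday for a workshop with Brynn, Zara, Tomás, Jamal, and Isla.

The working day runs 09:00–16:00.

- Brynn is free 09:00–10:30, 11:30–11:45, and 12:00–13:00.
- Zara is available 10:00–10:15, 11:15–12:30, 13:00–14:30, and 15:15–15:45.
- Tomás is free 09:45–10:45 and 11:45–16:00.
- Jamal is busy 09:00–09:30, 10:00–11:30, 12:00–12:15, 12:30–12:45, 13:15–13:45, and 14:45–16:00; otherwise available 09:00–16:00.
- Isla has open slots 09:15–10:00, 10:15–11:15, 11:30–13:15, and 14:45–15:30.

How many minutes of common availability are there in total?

Jamal free within 09:00–16:00: 09:30–10:00, 11:30–12:00, 12:15–12:30, 12:45–13:15, 13:45–14:45.
Brynn ∩ Zara: 10:00–10:15, 11:30–11:45, 12:00–12:30.
Brynn ∩ Zara ∩ Tomás: 10:00–10:15, 12:00–12:30.
Brynn ∩ Zara ∩ Tomás ∩ Jamal: 12:15–12:30.
Brynn ∩ Zara ∩ Tomás ∩ Jamal ∩ Isla: 12:15–12:30.
Total common minutes: 15.

15 minutes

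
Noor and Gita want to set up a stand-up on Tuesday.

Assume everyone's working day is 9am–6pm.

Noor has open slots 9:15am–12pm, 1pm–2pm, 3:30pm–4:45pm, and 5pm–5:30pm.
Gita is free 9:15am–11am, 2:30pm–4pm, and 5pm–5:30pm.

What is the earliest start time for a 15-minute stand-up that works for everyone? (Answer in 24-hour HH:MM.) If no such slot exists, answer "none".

09:15

Noor ∩ Gita: 09:15–11:00, 15:30–16:00, 17:00–17:30.
Windows ≥ 15 min: 09:15–11:00, 15:30–16:00, 17:00–17:30.
Earliest such window starts at 09:15.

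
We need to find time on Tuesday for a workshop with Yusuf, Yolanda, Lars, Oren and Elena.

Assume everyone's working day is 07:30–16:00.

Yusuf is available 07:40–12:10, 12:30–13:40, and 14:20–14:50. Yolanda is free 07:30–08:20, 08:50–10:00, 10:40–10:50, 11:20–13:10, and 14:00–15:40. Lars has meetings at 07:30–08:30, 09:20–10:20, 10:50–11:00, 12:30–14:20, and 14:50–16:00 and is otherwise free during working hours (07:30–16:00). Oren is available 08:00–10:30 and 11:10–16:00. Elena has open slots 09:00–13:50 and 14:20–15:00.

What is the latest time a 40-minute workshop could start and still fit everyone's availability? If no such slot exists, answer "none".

11:30

Lars free within 07:30–16:00: 08:30–09:20, 10:20–10:50, 11:00–12:30, 14:20–14:50.
Yusuf ∩ Yolanda: 07:40–08:20, 08:50–10:00, 10:40–10:50, 11:20–12:10, 12:30–13:10, 14:20–14:50.
Yusuf ∩ Yolanda ∩ Lars: 08:50–09:20, 10:40–10:50, 11:20–12:10, 14:20–14:50.
Yusuf ∩ Yolanda ∩ Lars ∩ Oren: 08:50–09:20, 11:20–12:10, 14:20–14:50.
Yusuf ∩ Yolanda ∩ Lars ∩ Oren ∩ Elena: 09:00–09:20, 11:20–12:10, 14:20–14:50.
Windows ≥ 40 min: 11:20–12:10.
Latest start in the last window 11:20–12:10 is 12:10 − 40 min = 11:30.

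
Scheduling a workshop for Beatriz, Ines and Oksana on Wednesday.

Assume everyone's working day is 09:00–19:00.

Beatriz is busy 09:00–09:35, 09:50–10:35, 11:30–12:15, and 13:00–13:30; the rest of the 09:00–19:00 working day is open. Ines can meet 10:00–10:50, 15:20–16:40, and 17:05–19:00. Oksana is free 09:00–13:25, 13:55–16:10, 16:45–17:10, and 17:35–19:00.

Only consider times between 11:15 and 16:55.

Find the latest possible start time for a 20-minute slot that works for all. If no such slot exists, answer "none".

15:50

Beatriz free within 09:00–19:00: 09:35–09:50, 10:35–11:30, 12:15–13:00, 13:30–19:00.
Beatriz ∩ Ines: 10:35–10:50, 15:20–16:40, 17:05–19:00.
Beatriz ∩ Ines ∩ Oksana: 10:35–10:50, 15:20–16:10, 17:05–17:10, 17:35–19:00.
Restricted to 11:15–16:55: 15:20–16:10.
Windows ≥ 20 min: 15:20–16:10.
Latest start in the last window 15:20–16:10 is 16:10 − 20 min = 15:50.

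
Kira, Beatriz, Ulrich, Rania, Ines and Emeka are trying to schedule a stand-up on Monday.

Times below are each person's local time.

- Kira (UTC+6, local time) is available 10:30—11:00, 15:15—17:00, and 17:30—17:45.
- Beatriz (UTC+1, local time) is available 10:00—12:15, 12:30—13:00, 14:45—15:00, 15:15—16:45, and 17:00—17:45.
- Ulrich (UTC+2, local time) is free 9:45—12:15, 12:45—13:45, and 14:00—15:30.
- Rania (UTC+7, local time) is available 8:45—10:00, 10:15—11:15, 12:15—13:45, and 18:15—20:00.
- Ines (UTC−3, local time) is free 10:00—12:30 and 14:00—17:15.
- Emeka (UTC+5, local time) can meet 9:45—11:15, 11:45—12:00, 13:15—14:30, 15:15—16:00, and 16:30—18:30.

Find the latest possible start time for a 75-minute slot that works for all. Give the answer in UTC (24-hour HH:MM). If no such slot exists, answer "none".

Kira → UTC: 04:30–05:00, 09:15–11:00, 11:30–11:45.
Beatriz → UTC: 09:00–11:15, 11:30–12:00, 13:45–14:00, 14:15–15:45, 16:00–16:45.
Ulrich → UTC: 07:45–10:15, 10:45–11:45, 12:00–13:30.
Rania → UTC: 01:45–03:00, 03:15–04:15, 05:15–06:45, 11:15–13:00.
Ines → UTC: 13:00–15:30, 17:00–20:15.
Emeka → UTC: 04:45–06:15, 06:45–07:00, 08:15–09:30, 10:15–11:00, 11:30–13:30.
Kira ∩ Beatriz: 09:15–11:00, 11:30–11:45.
Kira ∩ Beatriz ∩ Ulrich: 09:15–10:15, 10:45–11:00, 11:30–11:45.
Kira ∩ Beatriz ∩ Ulrich ∩ Rania: 11:30–11:45.
Kira ∩ Beatriz ∩ Ulrich ∩ Rania ∩ Ines: (none).
Kira ∩ Beatriz ∩ Ulrich ∩ Rania ∩ Ines ∩ Emeka: (none).
Windows ≥ 75 min: (none).

none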